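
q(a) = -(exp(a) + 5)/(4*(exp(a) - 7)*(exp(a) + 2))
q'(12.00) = 0.00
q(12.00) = 0.00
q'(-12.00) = 0.00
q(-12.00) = 0.09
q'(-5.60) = -0.00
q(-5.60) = 0.09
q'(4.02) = 0.01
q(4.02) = -0.01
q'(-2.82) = -0.00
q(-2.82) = 0.09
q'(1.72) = 0.92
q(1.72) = 0.25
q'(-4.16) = -0.00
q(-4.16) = 0.09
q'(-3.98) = -0.00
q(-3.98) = 0.09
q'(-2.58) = -0.00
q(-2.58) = 0.09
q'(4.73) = 0.00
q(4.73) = -0.00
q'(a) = -exp(a)/(4*(exp(a) - 7)*(exp(a) + 2)) + (exp(a) + 5)*exp(a)/(4*(exp(a) - 7)*(exp(a) + 2)^2) + (exp(a) + 5)*exp(a)/(4*(exp(a) - 7)^2*(exp(a) + 2))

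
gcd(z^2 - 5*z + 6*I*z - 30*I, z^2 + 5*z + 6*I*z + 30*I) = z + 6*I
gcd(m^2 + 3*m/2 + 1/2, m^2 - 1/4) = m + 1/2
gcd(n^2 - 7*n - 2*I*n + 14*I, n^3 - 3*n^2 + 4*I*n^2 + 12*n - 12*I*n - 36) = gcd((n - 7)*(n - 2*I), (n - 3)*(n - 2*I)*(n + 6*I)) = n - 2*I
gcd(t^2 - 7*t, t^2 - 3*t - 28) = t - 7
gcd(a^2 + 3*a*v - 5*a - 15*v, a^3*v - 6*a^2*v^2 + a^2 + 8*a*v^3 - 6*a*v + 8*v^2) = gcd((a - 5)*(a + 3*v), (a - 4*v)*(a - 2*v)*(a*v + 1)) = 1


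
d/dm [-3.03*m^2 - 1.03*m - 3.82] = -6.06*m - 1.03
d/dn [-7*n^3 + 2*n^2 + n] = -21*n^2 + 4*n + 1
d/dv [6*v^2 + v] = 12*v + 1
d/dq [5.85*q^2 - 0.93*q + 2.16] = 11.7*q - 0.93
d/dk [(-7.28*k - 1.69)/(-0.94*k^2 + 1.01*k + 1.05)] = (6.8432*k^2 - 7.3528*k - (1.88*k - 1.01)*(7.28*k + 1.69) - 7.644)/(-0.94*k^2 + 1.01*k + 1.05)^2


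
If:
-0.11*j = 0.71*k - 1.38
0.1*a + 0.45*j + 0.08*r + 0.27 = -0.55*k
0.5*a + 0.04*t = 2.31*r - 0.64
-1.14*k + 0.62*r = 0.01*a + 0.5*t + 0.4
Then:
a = 7.26925058960363*t + 46.0403846869211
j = -2.34158770152541*t - 18.537998993148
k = 0.362781193194077*t + 4.81574632288208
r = 1.59074688086659*t + 10.2425075079916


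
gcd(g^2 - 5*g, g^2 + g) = g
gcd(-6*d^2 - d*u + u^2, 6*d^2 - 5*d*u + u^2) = -3*d + u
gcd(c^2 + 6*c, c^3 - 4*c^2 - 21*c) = c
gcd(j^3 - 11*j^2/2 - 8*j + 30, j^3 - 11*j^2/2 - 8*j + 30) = j^3 - 11*j^2/2 - 8*j + 30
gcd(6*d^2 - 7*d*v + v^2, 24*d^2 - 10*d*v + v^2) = -6*d + v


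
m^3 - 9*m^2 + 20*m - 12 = (m - 6)*(m - 2)*(m - 1)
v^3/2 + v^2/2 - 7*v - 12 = (v/2 + 1)*(v - 4)*(v + 3)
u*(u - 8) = u^2 - 8*u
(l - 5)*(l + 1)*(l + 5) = l^3 + l^2 - 25*l - 25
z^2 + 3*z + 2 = (z + 1)*(z + 2)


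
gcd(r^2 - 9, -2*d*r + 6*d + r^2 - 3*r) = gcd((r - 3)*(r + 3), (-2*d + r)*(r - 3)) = r - 3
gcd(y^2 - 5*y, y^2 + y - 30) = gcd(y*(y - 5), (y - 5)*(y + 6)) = y - 5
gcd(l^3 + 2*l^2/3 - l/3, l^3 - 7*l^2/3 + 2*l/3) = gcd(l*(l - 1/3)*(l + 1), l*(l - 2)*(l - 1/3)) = l^2 - l/3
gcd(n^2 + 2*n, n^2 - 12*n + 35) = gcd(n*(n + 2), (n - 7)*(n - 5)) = 1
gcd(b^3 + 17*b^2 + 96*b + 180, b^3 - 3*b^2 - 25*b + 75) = b + 5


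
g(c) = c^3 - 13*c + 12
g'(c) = 3*c^2 - 13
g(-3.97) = 1.04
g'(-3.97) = 34.28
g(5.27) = 89.85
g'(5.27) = 70.32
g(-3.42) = 16.46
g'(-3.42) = 22.09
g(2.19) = -5.97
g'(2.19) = 1.39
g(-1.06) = 24.59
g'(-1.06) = -9.63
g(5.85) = 136.15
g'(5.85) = 89.67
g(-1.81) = 29.60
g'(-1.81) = -3.17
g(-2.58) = 28.37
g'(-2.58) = 6.97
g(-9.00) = -600.00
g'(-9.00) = 230.00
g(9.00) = 624.00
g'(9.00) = 230.00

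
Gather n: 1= 1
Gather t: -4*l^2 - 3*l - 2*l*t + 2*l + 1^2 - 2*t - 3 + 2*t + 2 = -4*l^2 - 2*l*t - l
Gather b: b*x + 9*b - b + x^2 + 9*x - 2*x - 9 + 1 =b*(x + 8) + x^2 + 7*x - 8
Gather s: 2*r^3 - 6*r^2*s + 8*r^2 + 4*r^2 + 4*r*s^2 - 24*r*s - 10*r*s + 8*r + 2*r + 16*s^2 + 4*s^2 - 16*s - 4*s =2*r^3 + 12*r^2 + 10*r + s^2*(4*r + 20) + s*(-6*r^2 - 34*r - 20)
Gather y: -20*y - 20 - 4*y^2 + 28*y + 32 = -4*y^2 + 8*y + 12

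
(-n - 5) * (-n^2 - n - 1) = n^3 + 6*n^2 + 6*n + 5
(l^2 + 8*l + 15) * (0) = 0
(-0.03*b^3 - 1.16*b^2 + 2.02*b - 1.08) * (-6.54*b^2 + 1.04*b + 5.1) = 0.1962*b^5 + 7.5552*b^4 - 14.5702*b^3 + 3.248*b^2 + 9.1788*b - 5.508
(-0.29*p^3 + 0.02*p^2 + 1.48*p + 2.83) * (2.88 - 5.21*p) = 1.5109*p^4 - 0.9394*p^3 - 7.6532*p^2 - 10.4819*p + 8.1504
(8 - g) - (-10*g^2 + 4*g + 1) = 10*g^2 - 5*g + 7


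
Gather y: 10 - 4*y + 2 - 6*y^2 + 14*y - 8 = -6*y^2 + 10*y + 4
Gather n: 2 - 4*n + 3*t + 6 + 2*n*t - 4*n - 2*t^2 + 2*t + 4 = n*(2*t - 8) - 2*t^2 + 5*t + 12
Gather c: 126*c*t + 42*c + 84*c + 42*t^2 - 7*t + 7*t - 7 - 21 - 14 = c*(126*t + 126) + 42*t^2 - 42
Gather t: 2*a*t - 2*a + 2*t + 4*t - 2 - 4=-2*a + t*(2*a + 6) - 6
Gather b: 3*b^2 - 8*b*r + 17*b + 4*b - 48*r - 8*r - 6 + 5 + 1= 3*b^2 + b*(21 - 8*r) - 56*r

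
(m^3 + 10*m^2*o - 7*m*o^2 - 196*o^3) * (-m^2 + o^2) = -m^5 - 10*m^4*o + 8*m^3*o^2 + 206*m^2*o^3 - 7*m*o^4 - 196*o^5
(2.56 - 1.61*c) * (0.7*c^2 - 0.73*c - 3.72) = -1.127*c^3 + 2.9673*c^2 + 4.1204*c - 9.5232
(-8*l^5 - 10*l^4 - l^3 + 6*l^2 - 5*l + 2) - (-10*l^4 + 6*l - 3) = -8*l^5 - l^3 + 6*l^2 - 11*l + 5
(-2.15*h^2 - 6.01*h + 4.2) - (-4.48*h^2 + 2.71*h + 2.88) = 2.33*h^2 - 8.72*h + 1.32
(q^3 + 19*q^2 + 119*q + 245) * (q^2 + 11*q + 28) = q^5 + 30*q^4 + 356*q^3 + 2086*q^2 + 6027*q + 6860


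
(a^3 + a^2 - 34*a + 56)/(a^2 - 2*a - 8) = (a^2 + 5*a - 14)/(a + 2)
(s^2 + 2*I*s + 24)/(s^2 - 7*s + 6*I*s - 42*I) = (s - 4*I)/(s - 7)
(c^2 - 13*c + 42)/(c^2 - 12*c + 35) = (c - 6)/(c - 5)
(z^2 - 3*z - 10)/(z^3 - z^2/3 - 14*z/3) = 3*(z - 5)/(z*(3*z - 7))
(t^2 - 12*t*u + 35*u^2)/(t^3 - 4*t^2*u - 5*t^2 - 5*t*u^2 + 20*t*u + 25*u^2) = (t - 7*u)/(t^2 + t*u - 5*t - 5*u)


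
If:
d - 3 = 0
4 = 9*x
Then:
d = 3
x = 4/9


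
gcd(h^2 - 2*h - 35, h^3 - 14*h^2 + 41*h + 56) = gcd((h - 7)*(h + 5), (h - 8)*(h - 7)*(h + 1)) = h - 7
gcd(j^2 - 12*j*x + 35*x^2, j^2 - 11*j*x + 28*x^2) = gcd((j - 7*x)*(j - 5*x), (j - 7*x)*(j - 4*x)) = -j + 7*x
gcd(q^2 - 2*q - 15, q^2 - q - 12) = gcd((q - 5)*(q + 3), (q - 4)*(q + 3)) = q + 3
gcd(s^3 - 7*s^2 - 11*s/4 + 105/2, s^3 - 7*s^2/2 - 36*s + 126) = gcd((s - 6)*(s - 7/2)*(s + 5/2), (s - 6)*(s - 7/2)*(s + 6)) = s^2 - 19*s/2 + 21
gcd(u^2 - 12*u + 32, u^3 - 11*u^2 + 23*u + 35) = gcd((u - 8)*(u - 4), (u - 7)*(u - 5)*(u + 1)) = 1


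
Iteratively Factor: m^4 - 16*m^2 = (m - 4)*(m^3 + 4*m^2) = m*(m - 4)*(m^2 + 4*m) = m*(m - 4)*(m + 4)*(m)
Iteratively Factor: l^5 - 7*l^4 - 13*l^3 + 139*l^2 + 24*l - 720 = (l + 3)*(l^4 - 10*l^3 + 17*l^2 + 88*l - 240) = (l - 4)*(l + 3)*(l^3 - 6*l^2 - 7*l + 60) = (l - 4)^2*(l + 3)*(l^2 - 2*l - 15) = (l - 4)^2*(l + 3)^2*(l - 5)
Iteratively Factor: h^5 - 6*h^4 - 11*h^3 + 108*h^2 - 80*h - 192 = (h - 3)*(h^4 - 3*h^3 - 20*h^2 + 48*h + 64) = (h - 3)*(h + 4)*(h^3 - 7*h^2 + 8*h + 16) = (h - 3)*(h + 1)*(h + 4)*(h^2 - 8*h + 16) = (h - 4)*(h - 3)*(h + 1)*(h + 4)*(h - 4)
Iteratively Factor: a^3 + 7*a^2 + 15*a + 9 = (a + 1)*(a^2 + 6*a + 9) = (a + 1)*(a + 3)*(a + 3)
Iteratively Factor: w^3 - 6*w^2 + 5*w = (w - 1)*(w^2 - 5*w) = (w - 5)*(w - 1)*(w)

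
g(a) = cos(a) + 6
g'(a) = -sin(a)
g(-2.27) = 5.36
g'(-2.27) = 0.77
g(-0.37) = 6.93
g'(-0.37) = 0.36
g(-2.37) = 5.28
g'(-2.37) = 0.70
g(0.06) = 7.00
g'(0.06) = -0.06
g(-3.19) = 5.00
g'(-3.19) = -0.05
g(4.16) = 5.48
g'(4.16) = 0.85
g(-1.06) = 6.49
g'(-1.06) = 0.87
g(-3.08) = 5.00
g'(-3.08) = 0.06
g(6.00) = 6.96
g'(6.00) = 0.28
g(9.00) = 5.09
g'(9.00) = -0.41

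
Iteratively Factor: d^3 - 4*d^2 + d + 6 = (d + 1)*(d^2 - 5*d + 6) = (d - 2)*(d + 1)*(d - 3)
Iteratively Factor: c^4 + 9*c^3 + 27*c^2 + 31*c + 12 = (c + 1)*(c^3 + 8*c^2 + 19*c + 12) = (c + 1)*(c + 4)*(c^2 + 4*c + 3) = (c + 1)^2*(c + 4)*(c + 3)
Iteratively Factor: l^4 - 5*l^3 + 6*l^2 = (l)*(l^3 - 5*l^2 + 6*l) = l*(l - 2)*(l^2 - 3*l) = l^2*(l - 2)*(l - 3)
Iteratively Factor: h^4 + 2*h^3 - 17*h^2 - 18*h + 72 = (h + 3)*(h^3 - h^2 - 14*h + 24) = (h - 2)*(h + 3)*(h^2 + h - 12) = (h - 3)*(h - 2)*(h + 3)*(h + 4)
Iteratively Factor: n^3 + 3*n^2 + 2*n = (n)*(n^2 + 3*n + 2) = n*(n + 1)*(n + 2)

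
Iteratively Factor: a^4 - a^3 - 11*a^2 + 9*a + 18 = (a - 3)*(a^3 + 2*a^2 - 5*a - 6) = (a - 3)*(a - 2)*(a^2 + 4*a + 3) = (a - 3)*(a - 2)*(a + 3)*(a + 1)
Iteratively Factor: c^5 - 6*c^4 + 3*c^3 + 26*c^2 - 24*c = (c - 3)*(c^4 - 3*c^3 - 6*c^2 + 8*c) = (c - 4)*(c - 3)*(c^3 + c^2 - 2*c) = (c - 4)*(c - 3)*(c - 1)*(c^2 + 2*c) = (c - 4)*(c - 3)*(c - 1)*(c + 2)*(c)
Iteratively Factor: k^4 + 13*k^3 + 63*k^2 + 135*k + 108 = (k + 3)*(k^3 + 10*k^2 + 33*k + 36) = (k + 3)*(k + 4)*(k^2 + 6*k + 9) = (k + 3)^2*(k + 4)*(k + 3)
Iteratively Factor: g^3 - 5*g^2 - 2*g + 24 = (g - 3)*(g^2 - 2*g - 8) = (g - 4)*(g - 3)*(g + 2)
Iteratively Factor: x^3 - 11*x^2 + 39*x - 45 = (x - 3)*(x^2 - 8*x + 15) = (x - 3)^2*(x - 5)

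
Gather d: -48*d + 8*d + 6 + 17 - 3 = 20 - 40*d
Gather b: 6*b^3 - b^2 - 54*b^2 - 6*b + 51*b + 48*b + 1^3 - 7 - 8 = 6*b^3 - 55*b^2 + 93*b - 14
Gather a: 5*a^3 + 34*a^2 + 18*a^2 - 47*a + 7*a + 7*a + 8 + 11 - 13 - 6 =5*a^3 + 52*a^2 - 33*a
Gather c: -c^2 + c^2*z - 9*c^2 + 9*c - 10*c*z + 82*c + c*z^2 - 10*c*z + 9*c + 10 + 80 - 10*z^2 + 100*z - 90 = c^2*(z - 10) + c*(z^2 - 20*z + 100) - 10*z^2 + 100*z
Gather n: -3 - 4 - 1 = -8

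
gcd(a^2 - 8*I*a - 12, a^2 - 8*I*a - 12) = a^2 - 8*I*a - 12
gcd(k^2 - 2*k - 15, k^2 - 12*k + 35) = k - 5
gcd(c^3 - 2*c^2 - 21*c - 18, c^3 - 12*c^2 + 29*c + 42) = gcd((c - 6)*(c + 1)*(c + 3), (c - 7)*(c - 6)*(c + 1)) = c^2 - 5*c - 6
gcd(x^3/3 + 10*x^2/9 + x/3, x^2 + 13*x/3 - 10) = 1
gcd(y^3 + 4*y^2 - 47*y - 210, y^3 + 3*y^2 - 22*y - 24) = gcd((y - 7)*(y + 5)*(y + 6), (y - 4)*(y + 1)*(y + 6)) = y + 6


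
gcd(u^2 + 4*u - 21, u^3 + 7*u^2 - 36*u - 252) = u + 7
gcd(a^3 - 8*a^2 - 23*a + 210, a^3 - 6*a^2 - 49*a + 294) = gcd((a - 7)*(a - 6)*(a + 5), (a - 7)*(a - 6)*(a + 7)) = a^2 - 13*a + 42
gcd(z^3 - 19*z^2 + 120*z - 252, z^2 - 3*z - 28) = z - 7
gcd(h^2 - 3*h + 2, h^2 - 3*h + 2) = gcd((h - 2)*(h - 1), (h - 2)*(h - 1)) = h^2 - 3*h + 2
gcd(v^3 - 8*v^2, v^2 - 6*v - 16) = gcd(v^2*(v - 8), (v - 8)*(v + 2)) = v - 8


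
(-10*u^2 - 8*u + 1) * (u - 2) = -10*u^3 + 12*u^2 + 17*u - 2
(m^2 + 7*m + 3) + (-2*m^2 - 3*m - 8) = -m^2 + 4*m - 5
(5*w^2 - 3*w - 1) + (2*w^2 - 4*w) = 7*w^2 - 7*w - 1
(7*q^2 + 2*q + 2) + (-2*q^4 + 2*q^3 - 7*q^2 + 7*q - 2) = -2*q^4 + 2*q^3 + 9*q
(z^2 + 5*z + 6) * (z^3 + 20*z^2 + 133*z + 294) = z^5 + 25*z^4 + 239*z^3 + 1079*z^2 + 2268*z + 1764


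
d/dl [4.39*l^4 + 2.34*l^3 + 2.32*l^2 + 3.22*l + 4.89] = 17.56*l^3 + 7.02*l^2 + 4.64*l + 3.22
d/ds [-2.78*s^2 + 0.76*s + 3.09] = 0.76 - 5.56*s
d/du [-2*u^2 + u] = 1 - 4*u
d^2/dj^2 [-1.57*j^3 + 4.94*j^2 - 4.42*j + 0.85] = 9.88 - 9.42*j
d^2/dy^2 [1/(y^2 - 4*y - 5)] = 2*(y^2 - 4*y - 4*(y - 2)^2 - 5)/(-y^2 + 4*y + 5)^3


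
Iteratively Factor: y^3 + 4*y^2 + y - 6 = (y + 3)*(y^2 + y - 2) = (y - 1)*(y + 3)*(y + 2)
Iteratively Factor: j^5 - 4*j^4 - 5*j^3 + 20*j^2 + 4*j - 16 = (j - 4)*(j^4 - 5*j^2 + 4) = (j - 4)*(j + 1)*(j^3 - j^2 - 4*j + 4) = (j - 4)*(j + 1)*(j + 2)*(j^2 - 3*j + 2) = (j - 4)*(j - 2)*(j + 1)*(j + 2)*(j - 1)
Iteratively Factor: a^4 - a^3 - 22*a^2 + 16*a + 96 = (a + 2)*(a^3 - 3*a^2 - 16*a + 48) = (a - 3)*(a + 2)*(a^2 - 16) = (a - 3)*(a + 2)*(a + 4)*(a - 4)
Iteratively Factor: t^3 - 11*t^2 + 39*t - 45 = (t - 5)*(t^2 - 6*t + 9) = (t - 5)*(t - 3)*(t - 3)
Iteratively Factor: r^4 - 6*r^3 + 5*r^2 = (r - 1)*(r^3 - 5*r^2) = (r - 5)*(r - 1)*(r^2) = r*(r - 5)*(r - 1)*(r)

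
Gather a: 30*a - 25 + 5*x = 30*a + 5*x - 25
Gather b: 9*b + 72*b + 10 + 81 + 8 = 81*b + 99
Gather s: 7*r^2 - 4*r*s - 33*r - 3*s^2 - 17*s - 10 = 7*r^2 - 33*r - 3*s^2 + s*(-4*r - 17) - 10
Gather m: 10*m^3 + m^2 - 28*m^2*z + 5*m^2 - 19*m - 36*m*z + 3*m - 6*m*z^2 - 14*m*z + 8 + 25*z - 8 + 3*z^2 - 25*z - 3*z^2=10*m^3 + m^2*(6 - 28*z) + m*(-6*z^2 - 50*z - 16)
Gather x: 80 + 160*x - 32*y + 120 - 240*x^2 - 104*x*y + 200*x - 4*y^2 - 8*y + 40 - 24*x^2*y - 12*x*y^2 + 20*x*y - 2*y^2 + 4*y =x^2*(-24*y - 240) + x*(-12*y^2 - 84*y + 360) - 6*y^2 - 36*y + 240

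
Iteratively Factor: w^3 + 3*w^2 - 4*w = (w)*(w^2 + 3*w - 4) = w*(w - 1)*(w + 4)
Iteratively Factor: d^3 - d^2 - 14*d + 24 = (d - 3)*(d^2 + 2*d - 8) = (d - 3)*(d - 2)*(d + 4)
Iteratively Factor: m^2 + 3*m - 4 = (m + 4)*(m - 1)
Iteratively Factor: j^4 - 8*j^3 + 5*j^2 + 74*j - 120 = (j + 3)*(j^3 - 11*j^2 + 38*j - 40) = (j - 5)*(j + 3)*(j^2 - 6*j + 8) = (j - 5)*(j - 2)*(j + 3)*(j - 4)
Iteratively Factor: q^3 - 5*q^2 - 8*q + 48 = (q + 3)*(q^2 - 8*q + 16) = (q - 4)*(q + 3)*(q - 4)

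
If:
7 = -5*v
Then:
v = -7/5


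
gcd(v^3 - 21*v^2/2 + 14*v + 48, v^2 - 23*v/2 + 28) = v - 8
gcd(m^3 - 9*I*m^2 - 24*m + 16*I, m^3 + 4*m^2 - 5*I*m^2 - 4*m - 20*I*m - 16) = m^2 - 5*I*m - 4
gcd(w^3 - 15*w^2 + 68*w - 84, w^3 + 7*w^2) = 1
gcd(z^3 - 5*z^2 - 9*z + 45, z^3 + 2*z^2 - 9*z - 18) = z^2 - 9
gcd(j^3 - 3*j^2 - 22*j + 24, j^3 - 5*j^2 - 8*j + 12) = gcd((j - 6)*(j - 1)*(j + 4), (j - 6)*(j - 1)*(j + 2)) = j^2 - 7*j + 6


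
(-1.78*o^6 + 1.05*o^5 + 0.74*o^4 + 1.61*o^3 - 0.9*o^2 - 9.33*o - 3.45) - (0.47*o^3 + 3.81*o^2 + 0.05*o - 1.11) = -1.78*o^6 + 1.05*o^5 + 0.74*o^4 + 1.14*o^3 - 4.71*o^2 - 9.38*o - 2.34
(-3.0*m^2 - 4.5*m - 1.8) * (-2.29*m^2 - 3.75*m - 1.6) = 6.87*m^4 + 21.555*m^3 + 25.797*m^2 + 13.95*m + 2.88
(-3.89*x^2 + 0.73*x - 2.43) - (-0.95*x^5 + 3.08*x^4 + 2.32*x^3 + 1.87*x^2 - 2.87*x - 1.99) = 0.95*x^5 - 3.08*x^4 - 2.32*x^3 - 5.76*x^2 + 3.6*x - 0.44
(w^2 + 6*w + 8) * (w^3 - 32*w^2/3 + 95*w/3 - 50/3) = w^5 - 14*w^4/3 - 73*w^3/3 + 88*w^2 + 460*w/3 - 400/3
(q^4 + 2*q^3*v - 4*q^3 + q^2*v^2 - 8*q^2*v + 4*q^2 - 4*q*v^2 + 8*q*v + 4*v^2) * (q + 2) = q^5 + 2*q^4*v - 2*q^4 + q^3*v^2 - 4*q^3*v - 4*q^3 - 2*q^2*v^2 - 8*q^2*v + 8*q^2 - 4*q*v^2 + 16*q*v + 8*v^2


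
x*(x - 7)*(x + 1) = x^3 - 6*x^2 - 7*x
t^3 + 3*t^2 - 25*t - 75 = (t - 5)*(t + 3)*(t + 5)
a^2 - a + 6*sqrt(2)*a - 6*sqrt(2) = (a - 1)*(a + 6*sqrt(2))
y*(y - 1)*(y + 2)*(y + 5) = y^4 + 6*y^3 + 3*y^2 - 10*y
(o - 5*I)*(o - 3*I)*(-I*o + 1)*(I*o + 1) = o^4 - 8*I*o^3 - 14*o^2 - 8*I*o - 15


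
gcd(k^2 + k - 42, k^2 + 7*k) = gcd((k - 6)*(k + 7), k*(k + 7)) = k + 7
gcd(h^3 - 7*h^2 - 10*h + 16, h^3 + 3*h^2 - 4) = h^2 + h - 2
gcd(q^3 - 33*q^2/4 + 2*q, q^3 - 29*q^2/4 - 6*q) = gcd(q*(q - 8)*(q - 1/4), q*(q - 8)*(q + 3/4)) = q^2 - 8*q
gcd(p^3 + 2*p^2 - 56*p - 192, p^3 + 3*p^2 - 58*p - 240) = p^2 - 2*p - 48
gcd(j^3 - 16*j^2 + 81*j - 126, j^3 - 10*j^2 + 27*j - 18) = j^2 - 9*j + 18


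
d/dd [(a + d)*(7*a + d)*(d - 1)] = 7*a^2 + 16*a*d - 8*a + 3*d^2 - 2*d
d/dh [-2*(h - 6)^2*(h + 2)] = 2*(2 - 3*h)*(h - 6)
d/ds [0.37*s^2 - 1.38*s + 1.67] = 0.74*s - 1.38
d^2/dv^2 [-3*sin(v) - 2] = 3*sin(v)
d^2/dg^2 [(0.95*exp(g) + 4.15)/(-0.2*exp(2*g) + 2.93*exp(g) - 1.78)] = (-0.038*exp(4*g) - 1.2207*exp(3*g) + 9.3249*exp(2*g) - 34.672365*exp(g) - 24.65389)*exp(g)/(0.008*exp(6*g) - 0.3516*exp(5*g) + 5.36454*exp(4*g) - 31.412237*exp(3*g) + 47.744406*exp(2*g) - 27.850236*exp(g) + 5.639752)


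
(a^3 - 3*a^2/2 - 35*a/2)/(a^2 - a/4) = 2*(2*a^2 - 3*a - 35)/(4*a - 1)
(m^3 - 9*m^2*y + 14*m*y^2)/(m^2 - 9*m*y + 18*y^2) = m*(m^2 - 9*m*y + 14*y^2)/(m^2 - 9*m*y + 18*y^2)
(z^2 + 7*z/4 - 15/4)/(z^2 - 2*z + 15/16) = 4*(z + 3)/(4*z - 3)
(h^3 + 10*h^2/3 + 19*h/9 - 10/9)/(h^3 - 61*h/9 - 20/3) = (3*h^2 + 5*h - 2)/(3*h^2 - 5*h - 12)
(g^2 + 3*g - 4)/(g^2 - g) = (g + 4)/g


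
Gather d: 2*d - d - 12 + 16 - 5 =d - 1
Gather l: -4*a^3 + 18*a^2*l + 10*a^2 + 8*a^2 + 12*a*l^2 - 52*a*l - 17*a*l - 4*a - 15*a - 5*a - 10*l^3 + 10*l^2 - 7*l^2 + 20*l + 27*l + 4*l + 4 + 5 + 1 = -4*a^3 + 18*a^2 - 24*a - 10*l^3 + l^2*(12*a + 3) + l*(18*a^2 - 69*a + 51) + 10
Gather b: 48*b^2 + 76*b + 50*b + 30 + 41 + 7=48*b^2 + 126*b + 78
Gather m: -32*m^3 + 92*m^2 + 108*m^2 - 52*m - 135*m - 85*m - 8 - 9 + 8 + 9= -32*m^3 + 200*m^2 - 272*m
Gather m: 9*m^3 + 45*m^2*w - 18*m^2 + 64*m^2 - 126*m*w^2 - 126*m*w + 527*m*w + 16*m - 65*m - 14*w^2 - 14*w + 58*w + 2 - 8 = 9*m^3 + m^2*(45*w + 46) + m*(-126*w^2 + 401*w - 49) - 14*w^2 + 44*w - 6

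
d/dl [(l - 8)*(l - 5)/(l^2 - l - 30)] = 2*(6*l^2 - 70*l + 215)/(l^4 - 2*l^3 - 59*l^2 + 60*l + 900)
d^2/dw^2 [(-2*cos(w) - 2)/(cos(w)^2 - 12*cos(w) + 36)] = 2*(187*cos(w)/4 + 14*cos(2*w) + cos(3*w)/4 - 16)/(cos(w) - 6)^4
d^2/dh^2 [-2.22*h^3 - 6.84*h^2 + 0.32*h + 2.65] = -13.32*h - 13.68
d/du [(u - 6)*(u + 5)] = 2*u - 1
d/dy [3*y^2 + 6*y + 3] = 6*y + 6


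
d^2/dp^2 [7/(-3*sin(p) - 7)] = 21*(3*sin(p)^2 - 7*sin(p) - 6)/(3*sin(p) + 7)^3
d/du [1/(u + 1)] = -1/(u + 1)^2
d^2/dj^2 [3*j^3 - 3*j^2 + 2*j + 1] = 18*j - 6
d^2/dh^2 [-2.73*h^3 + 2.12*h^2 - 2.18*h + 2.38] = 4.24 - 16.38*h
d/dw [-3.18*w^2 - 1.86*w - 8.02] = -6.36*w - 1.86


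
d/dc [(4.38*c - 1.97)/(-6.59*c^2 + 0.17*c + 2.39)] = (28.8642*c^2 - 25.9646*c + 10.8031)/(43.4281*c^4 - 2.2406*c^3 - 31.4713*c^2 + 0.8126*c + 5.7121)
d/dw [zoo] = 0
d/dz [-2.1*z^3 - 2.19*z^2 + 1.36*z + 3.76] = -6.3*z^2 - 4.38*z + 1.36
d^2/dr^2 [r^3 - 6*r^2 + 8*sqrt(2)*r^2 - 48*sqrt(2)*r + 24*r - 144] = 6*r - 12 + 16*sqrt(2)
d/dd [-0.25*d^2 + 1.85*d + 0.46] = 1.85 - 0.5*d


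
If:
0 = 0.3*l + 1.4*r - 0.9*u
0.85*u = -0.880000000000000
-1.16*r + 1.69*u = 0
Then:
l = 3.93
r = -1.51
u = -1.04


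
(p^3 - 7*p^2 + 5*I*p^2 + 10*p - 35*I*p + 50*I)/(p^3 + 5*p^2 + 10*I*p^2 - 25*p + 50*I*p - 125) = (p^2 - 7*p + 10)/(p^2 + 5*p*(1 + I) + 25*I)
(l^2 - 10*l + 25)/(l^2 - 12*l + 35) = (l - 5)/(l - 7)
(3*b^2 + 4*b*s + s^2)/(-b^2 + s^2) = (3*b + s)/(-b + s)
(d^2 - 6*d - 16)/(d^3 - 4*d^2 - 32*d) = (d + 2)/(d*(d + 4))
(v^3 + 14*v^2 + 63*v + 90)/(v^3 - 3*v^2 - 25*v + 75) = (v^2 + 9*v + 18)/(v^2 - 8*v + 15)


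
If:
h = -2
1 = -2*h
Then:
No Solution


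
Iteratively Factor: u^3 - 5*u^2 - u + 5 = (u - 5)*(u^2 - 1) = (u - 5)*(u + 1)*(u - 1)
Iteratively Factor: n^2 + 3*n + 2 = (n + 2)*(n + 1)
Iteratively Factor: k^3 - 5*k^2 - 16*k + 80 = (k - 5)*(k^2 - 16) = (k - 5)*(k + 4)*(k - 4)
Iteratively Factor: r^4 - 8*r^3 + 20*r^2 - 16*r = (r)*(r^3 - 8*r^2 + 20*r - 16) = r*(r - 4)*(r^2 - 4*r + 4) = r*(r - 4)*(r - 2)*(r - 2)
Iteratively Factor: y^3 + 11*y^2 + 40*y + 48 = (y + 4)*(y^2 + 7*y + 12) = (y + 3)*(y + 4)*(y + 4)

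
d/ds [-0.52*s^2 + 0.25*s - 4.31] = 0.25 - 1.04*s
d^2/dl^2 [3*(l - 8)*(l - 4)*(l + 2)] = 18*l - 60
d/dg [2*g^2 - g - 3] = 4*g - 1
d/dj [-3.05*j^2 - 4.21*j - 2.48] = -6.1*j - 4.21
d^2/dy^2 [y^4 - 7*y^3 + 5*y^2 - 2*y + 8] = 12*y^2 - 42*y + 10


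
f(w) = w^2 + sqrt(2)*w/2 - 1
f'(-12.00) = -23.29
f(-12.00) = 134.51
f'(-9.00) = -17.29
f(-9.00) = 73.64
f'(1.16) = 3.03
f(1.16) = 1.17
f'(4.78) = 10.27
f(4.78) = 25.23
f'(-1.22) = -1.73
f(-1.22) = -0.37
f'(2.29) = 5.29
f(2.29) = 5.86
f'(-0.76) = -0.81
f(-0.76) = -0.96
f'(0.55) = 1.81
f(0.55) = -0.31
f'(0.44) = 1.59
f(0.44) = -0.50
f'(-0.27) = 0.17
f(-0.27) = -1.12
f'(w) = 2*w + sqrt(2)/2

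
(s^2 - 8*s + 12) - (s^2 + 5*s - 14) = 26 - 13*s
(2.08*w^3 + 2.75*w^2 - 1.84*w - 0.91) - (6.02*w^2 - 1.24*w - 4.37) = 2.08*w^3 - 3.27*w^2 - 0.6*w + 3.46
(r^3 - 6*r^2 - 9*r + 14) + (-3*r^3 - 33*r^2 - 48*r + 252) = -2*r^3 - 39*r^2 - 57*r + 266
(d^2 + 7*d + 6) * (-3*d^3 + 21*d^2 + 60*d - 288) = -3*d^5 + 189*d^3 + 258*d^2 - 1656*d - 1728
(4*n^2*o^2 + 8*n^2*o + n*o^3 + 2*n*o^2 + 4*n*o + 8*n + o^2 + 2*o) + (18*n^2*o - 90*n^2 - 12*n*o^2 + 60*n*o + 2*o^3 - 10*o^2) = 4*n^2*o^2 + 26*n^2*o - 90*n^2 + n*o^3 - 10*n*o^2 + 64*n*o + 8*n + 2*o^3 - 9*o^2 + 2*o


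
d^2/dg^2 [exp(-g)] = exp(-g)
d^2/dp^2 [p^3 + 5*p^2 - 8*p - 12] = 6*p + 10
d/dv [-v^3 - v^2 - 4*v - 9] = -3*v^2 - 2*v - 4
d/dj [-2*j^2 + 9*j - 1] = 9 - 4*j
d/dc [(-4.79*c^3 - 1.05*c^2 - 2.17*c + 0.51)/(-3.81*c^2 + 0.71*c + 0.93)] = (18.2499*c^4 - 6.8018*c^3 - 22.3773*c^2 + 1.9332*c - 2.3802)/(14.5161*c^4 - 5.4102*c^3 - 6.5825*c^2 + 1.3206*c + 0.8649)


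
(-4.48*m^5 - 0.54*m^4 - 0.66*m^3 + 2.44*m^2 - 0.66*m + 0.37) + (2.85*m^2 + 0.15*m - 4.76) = -4.48*m^5 - 0.54*m^4 - 0.66*m^3 + 5.29*m^2 - 0.51*m - 4.39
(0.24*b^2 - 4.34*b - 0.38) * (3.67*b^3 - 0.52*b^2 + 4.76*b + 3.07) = 0.8808*b^5 - 16.0526*b^4 + 2.0046*b^3 - 19.724*b^2 - 15.1326*b - 1.1666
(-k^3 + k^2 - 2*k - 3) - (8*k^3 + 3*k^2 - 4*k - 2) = -9*k^3 - 2*k^2 + 2*k - 1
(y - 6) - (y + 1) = -7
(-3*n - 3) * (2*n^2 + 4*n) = -6*n^3 - 18*n^2 - 12*n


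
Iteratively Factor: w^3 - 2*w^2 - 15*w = (w)*(w^2 - 2*w - 15) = w*(w + 3)*(w - 5)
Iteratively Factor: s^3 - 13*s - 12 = (s - 4)*(s^2 + 4*s + 3) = (s - 4)*(s + 3)*(s + 1)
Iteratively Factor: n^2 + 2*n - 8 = (n + 4)*(n - 2)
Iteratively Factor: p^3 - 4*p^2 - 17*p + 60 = (p - 3)*(p^2 - p - 20) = (p - 5)*(p - 3)*(p + 4)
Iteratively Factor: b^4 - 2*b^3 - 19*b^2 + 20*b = (b - 5)*(b^3 + 3*b^2 - 4*b) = b*(b - 5)*(b^2 + 3*b - 4) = b*(b - 5)*(b + 4)*(b - 1)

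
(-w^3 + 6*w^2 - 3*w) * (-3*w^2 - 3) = 3*w^5 - 18*w^4 + 12*w^3 - 18*w^2 + 9*w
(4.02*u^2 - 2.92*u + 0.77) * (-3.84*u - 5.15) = -15.4368*u^3 - 9.4902*u^2 + 12.0812*u - 3.9655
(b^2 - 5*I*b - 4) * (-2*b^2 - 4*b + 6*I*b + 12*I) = -2*b^4 - 4*b^3 + 16*I*b^3 + 38*b^2 + 32*I*b^2 + 76*b - 24*I*b - 48*I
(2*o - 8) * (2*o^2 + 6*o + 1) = 4*o^3 - 4*o^2 - 46*o - 8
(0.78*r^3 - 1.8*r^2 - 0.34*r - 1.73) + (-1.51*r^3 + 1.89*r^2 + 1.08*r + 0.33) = -0.73*r^3 + 0.0899999999999999*r^2 + 0.74*r - 1.4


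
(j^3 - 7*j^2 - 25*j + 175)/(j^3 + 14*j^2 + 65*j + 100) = (j^2 - 12*j + 35)/(j^2 + 9*j + 20)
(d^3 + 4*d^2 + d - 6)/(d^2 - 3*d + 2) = (d^2 + 5*d + 6)/(d - 2)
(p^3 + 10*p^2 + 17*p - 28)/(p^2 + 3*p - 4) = p + 7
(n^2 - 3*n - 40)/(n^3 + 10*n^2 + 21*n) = (n^2 - 3*n - 40)/(n*(n^2 + 10*n + 21))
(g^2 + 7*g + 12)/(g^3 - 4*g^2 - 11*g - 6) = (g^2 + 7*g + 12)/(g^3 - 4*g^2 - 11*g - 6)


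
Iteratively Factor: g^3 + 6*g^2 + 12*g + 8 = (g + 2)*(g^2 + 4*g + 4) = (g + 2)^2*(g + 2)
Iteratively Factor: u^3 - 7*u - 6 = (u + 1)*(u^2 - u - 6) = (u + 1)*(u + 2)*(u - 3)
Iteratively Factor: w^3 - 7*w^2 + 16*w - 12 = (w - 2)*(w^2 - 5*w + 6) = (w - 3)*(w - 2)*(w - 2)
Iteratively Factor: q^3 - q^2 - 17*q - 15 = (q + 1)*(q^2 - 2*q - 15) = (q - 5)*(q + 1)*(q + 3)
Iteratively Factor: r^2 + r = (r + 1)*(r)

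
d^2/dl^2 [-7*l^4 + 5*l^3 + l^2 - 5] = -84*l^2 + 30*l + 2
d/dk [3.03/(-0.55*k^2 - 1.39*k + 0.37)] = (3.333*k + 4.2117)/(0.55*k^2 + 1.39*k - 0.37)^2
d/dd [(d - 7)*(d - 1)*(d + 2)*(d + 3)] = 4*d^3 - 9*d^2 - 54*d - 13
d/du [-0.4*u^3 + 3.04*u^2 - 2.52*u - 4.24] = -1.2*u^2 + 6.08*u - 2.52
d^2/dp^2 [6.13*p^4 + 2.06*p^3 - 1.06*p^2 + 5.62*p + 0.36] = 73.56*p^2 + 12.36*p - 2.12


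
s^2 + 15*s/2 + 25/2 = (s + 5/2)*(s + 5)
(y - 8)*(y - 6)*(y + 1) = y^3 - 13*y^2 + 34*y + 48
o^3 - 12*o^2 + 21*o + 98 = (o - 7)^2*(o + 2)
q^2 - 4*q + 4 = (q - 2)^2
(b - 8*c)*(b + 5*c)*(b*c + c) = b^3*c - 3*b^2*c^2 + b^2*c - 40*b*c^3 - 3*b*c^2 - 40*c^3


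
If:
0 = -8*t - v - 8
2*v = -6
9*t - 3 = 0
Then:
No Solution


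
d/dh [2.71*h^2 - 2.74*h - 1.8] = 5.42*h - 2.74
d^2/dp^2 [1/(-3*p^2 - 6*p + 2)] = 6*(3*p^2 + 6*p - 12*(p + 1)^2 - 2)/(3*p^2 + 6*p - 2)^3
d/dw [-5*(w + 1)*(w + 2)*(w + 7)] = -15*w^2 - 100*w - 115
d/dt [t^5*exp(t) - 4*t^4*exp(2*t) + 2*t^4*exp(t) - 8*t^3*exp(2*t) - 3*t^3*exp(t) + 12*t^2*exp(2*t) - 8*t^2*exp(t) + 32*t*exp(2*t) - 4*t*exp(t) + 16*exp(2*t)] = (t^5 - 8*t^4*exp(t) + 7*t^4 - 32*t^3*exp(t) + 5*t^3 - 17*t^2 + 88*t*exp(t) - 20*t + 64*exp(t) - 4)*exp(t)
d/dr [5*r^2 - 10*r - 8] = 10*r - 10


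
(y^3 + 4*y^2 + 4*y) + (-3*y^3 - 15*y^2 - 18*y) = -2*y^3 - 11*y^2 - 14*y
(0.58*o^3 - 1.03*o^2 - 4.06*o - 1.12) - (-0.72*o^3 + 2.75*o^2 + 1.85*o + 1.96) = 1.3*o^3 - 3.78*o^2 - 5.91*o - 3.08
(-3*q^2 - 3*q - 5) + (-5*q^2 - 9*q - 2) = -8*q^2 - 12*q - 7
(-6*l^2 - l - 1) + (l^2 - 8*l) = -5*l^2 - 9*l - 1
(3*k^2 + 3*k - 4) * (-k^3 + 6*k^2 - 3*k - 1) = -3*k^5 + 15*k^4 + 13*k^3 - 36*k^2 + 9*k + 4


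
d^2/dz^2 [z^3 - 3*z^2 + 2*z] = 6*z - 6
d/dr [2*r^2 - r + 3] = 4*r - 1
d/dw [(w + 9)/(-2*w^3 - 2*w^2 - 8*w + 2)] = (-w^3 - w^2 - 4*w + (w + 9)*(3*w^2 + 2*w + 4) + 1)/(2*(w^3 + w^2 + 4*w - 1)^2)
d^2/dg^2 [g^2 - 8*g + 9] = 2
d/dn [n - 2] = 1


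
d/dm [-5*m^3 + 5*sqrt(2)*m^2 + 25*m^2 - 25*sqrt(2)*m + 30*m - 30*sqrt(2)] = -15*m^2 + 10*sqrt(2)*m + 50*m - 25*sqrt(2) + 30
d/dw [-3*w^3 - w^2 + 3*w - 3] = -9*w^2 - 2*w + 3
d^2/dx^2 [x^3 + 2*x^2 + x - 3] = 6*x + 4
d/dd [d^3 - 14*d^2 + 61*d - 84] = 3*d^2 - 28*d + 61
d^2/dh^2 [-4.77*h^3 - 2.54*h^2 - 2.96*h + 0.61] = -28.62*h - 5.08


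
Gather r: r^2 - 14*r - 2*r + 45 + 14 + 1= r^2 - 16*r + 60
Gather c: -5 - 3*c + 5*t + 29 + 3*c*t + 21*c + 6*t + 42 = c*(3*t + 18) + 11*t + 66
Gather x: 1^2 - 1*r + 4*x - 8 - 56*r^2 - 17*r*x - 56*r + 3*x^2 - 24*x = -56*r^2 - 57*r + 3*x^2 + x*(-17*r - 20) - 7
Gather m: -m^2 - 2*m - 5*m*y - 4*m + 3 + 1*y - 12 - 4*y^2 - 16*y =-m^2 + m*(-5*y - 6) - 4*y^2 - 15*y - 9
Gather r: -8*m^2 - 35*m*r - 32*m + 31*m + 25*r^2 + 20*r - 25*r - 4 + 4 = -8*m^2 - m + 25*r^2 + r*(-35*m - 5)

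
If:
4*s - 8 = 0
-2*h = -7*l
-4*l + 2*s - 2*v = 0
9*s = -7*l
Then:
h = -9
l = -18/7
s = 2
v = 50/7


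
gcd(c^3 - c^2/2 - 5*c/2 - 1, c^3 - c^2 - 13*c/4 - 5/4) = c^2 + 3*c/2 + 1/2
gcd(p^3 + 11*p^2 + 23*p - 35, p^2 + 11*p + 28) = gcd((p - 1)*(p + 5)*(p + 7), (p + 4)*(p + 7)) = p + 7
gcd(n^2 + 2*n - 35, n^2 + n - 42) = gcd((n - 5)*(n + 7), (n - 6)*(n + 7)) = n + 7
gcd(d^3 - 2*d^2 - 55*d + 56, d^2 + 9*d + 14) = d + 7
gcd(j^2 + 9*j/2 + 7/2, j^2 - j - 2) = j + 1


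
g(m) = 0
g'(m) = 0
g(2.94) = 0.00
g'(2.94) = 0.00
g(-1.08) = 0.00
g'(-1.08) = 0.00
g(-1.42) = 0.00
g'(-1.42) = 0.00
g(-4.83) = 0.00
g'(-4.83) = 0.00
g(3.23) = 0.00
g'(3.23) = 0.00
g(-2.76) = 0.00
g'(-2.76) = 0.00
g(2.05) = 0.00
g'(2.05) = 0.00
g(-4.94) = 0.00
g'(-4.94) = 0.00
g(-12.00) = 0.00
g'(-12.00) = 0.00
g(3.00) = 0.00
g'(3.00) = 0.00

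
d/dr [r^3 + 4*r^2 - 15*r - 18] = 3*r^2 + 8*r - 15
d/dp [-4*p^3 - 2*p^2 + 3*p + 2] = -12*p^2 - 4*p + 3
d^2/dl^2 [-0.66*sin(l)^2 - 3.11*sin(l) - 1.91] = 3.11*sin(l) - 1.32*cos(2*l)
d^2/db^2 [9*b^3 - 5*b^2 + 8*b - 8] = 54*b - 10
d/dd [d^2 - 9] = 2*d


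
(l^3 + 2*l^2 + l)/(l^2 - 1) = l*(l + 1)/(l - 1)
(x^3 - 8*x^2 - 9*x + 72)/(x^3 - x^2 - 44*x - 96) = (x - 3)/(x + 4)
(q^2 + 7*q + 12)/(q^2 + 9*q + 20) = (q + 3)/(q + 5)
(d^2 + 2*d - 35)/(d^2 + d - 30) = (d + 7)/(d + 6)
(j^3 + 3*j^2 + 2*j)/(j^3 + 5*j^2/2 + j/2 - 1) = 2*j/(2*j - 1)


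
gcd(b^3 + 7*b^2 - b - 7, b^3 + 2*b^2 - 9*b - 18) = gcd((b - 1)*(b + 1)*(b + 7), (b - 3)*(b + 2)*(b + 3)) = 1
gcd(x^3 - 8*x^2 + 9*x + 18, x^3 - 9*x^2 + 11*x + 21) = x^2 - 2*x - 3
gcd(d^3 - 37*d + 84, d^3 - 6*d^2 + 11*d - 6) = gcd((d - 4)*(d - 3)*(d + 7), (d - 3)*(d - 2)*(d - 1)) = d - 3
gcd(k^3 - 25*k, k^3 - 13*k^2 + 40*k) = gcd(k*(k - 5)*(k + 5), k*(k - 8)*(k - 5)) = k^2 - 5*k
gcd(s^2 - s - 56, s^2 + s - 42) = s + 7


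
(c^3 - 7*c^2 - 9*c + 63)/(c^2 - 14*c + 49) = (c^2 - 9)/(c - 7)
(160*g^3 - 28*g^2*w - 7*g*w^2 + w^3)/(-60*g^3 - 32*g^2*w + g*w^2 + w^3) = (32*g^2 - 12*g*w + w^2)/(-12*g^2 - 4*g*w + w^2)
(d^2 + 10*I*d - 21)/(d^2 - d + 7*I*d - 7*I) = (d + 3*I)/(d - 1)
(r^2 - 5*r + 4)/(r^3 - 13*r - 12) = (r - 1)/(r^2 + 4*r + 3)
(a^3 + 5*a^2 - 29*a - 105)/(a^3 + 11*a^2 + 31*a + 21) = (a - 5)/(a + 1)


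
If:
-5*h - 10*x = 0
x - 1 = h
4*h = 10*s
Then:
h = -2/3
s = -4/15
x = 1/3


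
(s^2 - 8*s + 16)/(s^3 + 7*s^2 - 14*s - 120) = (s - 4)/(s^2 + 11*s + 30)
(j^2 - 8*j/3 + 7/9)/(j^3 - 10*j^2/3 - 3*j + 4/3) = (j - 7/3)/(j^2 - 3*j - 4)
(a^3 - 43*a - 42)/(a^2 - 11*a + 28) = (a^2 + 7*a + 6)/(a - 4)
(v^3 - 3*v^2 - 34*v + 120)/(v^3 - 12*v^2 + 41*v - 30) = (v^2 + 2*v - 24)/(v^2 - 7*v + 6)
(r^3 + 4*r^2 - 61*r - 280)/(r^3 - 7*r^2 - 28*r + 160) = (r + 7)/(r - 4)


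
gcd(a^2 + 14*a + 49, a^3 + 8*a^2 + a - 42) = a + 7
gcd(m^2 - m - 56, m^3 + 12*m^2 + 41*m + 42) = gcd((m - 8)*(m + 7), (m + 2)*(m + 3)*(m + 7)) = m + 7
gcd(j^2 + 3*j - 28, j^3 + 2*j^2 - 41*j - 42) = j + 7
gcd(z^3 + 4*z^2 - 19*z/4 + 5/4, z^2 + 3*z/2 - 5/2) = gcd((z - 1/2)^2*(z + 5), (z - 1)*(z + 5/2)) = 1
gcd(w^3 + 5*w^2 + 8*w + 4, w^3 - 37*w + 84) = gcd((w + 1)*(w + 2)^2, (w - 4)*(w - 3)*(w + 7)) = 1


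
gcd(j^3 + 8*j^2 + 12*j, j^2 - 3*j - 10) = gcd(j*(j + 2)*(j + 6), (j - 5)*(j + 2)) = j + 2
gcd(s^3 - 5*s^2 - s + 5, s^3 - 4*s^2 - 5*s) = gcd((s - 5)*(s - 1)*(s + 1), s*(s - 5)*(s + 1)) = s^2 - 4*s - 5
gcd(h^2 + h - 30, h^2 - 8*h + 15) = h - 5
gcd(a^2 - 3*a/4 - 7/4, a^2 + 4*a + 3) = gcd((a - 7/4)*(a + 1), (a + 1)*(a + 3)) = a + 1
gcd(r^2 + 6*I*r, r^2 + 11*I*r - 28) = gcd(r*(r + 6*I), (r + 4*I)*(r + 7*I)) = 1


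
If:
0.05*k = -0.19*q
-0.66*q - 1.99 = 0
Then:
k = 11.46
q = -3.02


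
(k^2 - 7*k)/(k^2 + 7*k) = (k - 7)/(k + 7)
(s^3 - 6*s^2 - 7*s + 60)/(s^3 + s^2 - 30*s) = (s^2 - s - 12)/(s*(s + 6))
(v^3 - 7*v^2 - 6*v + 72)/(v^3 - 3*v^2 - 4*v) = (v^2 - 3*v - 18)/(v*(v + 1))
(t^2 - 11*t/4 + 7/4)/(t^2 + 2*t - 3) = (t - 7/4)/(t + 3)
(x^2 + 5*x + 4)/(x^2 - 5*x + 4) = (x^2 + 5*x + 4)/(x^2 - 5*x + 4)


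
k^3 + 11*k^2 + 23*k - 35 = (k - 1)*(k + 5)*(k + 7)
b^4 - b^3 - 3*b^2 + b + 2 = (b - 2)*(b - 1)*(b + 1)^2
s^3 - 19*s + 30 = (s - 3)*(s - 2)*(s + 5)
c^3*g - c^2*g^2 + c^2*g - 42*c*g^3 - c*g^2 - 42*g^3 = (c - 7*g)*(c + 6*g)*(c*g + g)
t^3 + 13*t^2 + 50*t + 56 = (t + 2)*(t + 4)*(t + 7)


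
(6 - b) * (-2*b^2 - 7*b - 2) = 2*b^3 - 5*b^2 - 40*b - 12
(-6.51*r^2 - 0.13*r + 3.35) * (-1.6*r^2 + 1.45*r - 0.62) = 10.416*r^4 - 9.2315*r^3 - 1.5123*r^2 + 4.9381*r - 2.077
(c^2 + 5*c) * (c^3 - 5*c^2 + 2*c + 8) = c^5 - 23*c^3 + 18*c^2 + 40*c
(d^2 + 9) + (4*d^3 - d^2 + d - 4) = 4*d^3 + d + 5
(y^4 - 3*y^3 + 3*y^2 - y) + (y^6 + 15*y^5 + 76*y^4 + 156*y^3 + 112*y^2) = y^6 + 15*y^5 + 77*y^4 + 153*y^3 + 115*y^2 - y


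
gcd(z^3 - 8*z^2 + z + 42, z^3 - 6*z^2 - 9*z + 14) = z^2 - 5*z - 14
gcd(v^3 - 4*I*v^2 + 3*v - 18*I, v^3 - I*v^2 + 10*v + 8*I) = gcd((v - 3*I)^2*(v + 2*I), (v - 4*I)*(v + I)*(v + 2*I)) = v + 2*I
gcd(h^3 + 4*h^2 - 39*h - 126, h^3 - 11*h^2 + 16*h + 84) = h - 6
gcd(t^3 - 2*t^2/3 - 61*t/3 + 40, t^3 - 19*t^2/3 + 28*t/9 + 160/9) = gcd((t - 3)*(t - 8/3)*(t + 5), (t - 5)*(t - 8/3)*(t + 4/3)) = t - 8/3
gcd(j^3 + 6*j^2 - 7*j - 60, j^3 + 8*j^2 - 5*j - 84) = j^2 + j - 12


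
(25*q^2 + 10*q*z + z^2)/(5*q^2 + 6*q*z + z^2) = (5*q + z)/(q + z)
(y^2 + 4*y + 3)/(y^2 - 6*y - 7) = (y + 3)/(y - 7)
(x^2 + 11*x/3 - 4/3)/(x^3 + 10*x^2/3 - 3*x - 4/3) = (3*x - 1)/(3*x^2 - 2*x - 1)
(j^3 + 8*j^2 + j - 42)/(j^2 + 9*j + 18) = (j^2 + 5*j - 14)/(j + 6)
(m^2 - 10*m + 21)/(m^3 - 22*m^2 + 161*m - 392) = (m - 3)/(m^2 - 15*m + 56)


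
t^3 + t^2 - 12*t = t*(t - 3)*(t + 4)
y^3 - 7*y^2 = y^2*(y - 7)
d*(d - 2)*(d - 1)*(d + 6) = d^4 + 3*d^3 - 16*d^2 + 12*d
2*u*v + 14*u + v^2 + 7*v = (2*u + v)*(v + 7)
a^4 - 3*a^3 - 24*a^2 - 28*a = a*(a - 7)*(a + 2)^2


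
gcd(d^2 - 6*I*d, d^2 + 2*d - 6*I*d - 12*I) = d - 6*I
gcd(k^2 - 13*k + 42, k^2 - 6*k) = k - 6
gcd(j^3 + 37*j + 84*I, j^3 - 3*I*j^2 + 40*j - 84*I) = j - 7*I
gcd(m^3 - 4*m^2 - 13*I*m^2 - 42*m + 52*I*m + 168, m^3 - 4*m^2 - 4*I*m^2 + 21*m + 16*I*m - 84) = m^2 + m*(-4 - 7*I) + 28*I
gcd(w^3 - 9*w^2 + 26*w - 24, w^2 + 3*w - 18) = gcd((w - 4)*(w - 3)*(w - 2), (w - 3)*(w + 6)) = w - 3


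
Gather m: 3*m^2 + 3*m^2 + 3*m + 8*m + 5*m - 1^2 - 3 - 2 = 6*m^2 + 16*m - 6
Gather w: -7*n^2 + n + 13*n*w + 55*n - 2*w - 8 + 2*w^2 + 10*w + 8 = -7*n^2 + 56*n + 2*w^2 + w*(13*n + 8)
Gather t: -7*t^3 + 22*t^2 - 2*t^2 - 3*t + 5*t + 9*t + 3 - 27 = -7*t^3 + 20*t^2 + 11*t - 24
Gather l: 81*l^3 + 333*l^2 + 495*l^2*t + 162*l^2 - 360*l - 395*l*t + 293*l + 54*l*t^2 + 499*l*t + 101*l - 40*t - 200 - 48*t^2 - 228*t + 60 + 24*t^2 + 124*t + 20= 81*l^3 + l^2*(495*t + 495) + l*(54*t^2 + 104*t + 34) - 24*t^2 - 144*t - 120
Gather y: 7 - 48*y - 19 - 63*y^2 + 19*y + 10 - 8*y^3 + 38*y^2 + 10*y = -8*y^3 - 25*y^2 - 19*y - 2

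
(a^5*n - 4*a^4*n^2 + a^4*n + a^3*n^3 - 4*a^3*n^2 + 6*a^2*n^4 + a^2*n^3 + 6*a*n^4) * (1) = a^5*n - 4*a^4*n^2 + a^4*n + a^3*n^3 - 4*a^3*n^2 + 6*a^2*n^4 + a^2*n^3 + 6*a*n^4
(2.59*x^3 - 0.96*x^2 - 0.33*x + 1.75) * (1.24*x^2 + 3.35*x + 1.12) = 3.2116*x^5 + 7.4861*x^4 - 0.7244*x^3 - 0.0107000000000004*x^2 + 5.4929*x + 1.96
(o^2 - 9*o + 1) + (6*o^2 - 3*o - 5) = 7*o^2 - 12*o - 4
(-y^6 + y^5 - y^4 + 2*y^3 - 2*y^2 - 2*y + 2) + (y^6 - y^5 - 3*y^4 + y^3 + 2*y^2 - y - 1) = -4*y^4 + 3*y^3 - 3*y + 1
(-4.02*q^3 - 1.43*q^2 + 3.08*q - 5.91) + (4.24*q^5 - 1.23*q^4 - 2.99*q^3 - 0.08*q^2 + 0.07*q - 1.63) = 4.24*q^5 - 1.23*q^4 - 7.01*q^3 - 1.51*q^2 + 3.15*q - 7.54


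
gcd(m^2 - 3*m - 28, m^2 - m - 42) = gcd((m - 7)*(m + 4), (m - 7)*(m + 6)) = m - 7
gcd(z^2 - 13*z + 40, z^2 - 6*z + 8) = 1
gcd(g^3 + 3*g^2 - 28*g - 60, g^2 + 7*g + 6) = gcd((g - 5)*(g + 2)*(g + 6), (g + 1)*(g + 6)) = g + 6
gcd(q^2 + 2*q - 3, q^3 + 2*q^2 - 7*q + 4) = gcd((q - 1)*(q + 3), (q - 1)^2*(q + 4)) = q - 1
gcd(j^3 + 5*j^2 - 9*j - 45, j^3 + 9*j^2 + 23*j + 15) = j^2 + 8*j + 15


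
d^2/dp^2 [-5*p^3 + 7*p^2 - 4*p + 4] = 14 - 30*p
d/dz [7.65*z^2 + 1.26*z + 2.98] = 15.3*z + 1.26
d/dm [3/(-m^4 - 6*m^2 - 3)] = 12*m*(m^2 + 3)/(m^4 + 6*m^2 + 3)^2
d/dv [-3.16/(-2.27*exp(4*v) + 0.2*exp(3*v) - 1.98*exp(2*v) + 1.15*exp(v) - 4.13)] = (-28.6928*exp(3*v) + 1.896*exp(2*v) - 12.5136*exp(v) + 3.634)*exp(v)/(2.27*exp(4*v) - 0.2*exp(3*v) + 1.98*exp(2*v) - 1.15*exp(v) + 4.13)^2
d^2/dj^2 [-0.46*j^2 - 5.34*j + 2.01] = -0.920000000000000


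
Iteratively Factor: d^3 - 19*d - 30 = (d + 2)*(d^2 - 2*d - 15) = (d + 2)*(d + 3)*(d - 5)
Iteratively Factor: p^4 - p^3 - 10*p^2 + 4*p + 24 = (p + 2)*(p^3 - 3*p^2 - 4*p + 12) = (p - 2)*(p + 2)*(p^2 - p - 6) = (p - 3)*(p - 2)*(p + 2)*(p + 2)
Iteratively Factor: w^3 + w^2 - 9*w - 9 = (w - 3)*(w^2 + 4*w + 3) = (w - 3)*(w + 1)*(w + 3)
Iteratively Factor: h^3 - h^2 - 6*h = (h - 3)*(h^2 + 2*h) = h*(h - 3)*(h + 2)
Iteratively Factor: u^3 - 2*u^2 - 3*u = (u)*(u^2 - 2*u - 3) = u*(u - 3)*(u + 1)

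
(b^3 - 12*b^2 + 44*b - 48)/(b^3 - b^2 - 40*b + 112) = (b^2 - 8*b + 12)/(b^2 + 3*b - 28)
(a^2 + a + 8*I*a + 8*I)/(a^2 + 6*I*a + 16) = (a + 1)/(a - 2*I)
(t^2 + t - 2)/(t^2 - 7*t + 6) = (t + 2)/(t - 6)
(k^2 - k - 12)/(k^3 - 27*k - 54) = (k - 4)/(k^2 - 3*k - 18)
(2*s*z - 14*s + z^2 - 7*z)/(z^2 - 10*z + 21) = (2*s + z)/(z - 3)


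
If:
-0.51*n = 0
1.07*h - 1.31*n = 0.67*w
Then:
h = 0.626168224299065*w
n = 0.00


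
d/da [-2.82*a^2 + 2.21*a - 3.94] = 2.21 - 5.64*a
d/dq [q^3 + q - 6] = 3*q^2 + 1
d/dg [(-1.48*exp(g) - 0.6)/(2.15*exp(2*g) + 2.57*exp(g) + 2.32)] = (3.182*exp(2*g) + 2.58*exp(g) - 1.8916)*exp(g)/(4.6225*exp(4*g) + 11.051*exp(3*g) + 16.5809*exp(2*g) + 11.9248*exp(g) + 5.3824)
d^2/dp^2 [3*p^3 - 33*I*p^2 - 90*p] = 18*p - 66*I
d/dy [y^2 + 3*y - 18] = 2*y + 3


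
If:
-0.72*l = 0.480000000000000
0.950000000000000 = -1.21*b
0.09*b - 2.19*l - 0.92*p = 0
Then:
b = -0.79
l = -0.67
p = 1.51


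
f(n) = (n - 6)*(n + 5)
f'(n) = 2*n - 1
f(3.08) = -23.59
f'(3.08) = 5.16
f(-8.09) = 43.54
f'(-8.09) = -17.18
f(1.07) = -29.93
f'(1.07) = 1.14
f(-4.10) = -9.09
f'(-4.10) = -9.20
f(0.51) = -30.25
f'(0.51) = 0.02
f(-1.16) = -27.49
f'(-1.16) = -3.32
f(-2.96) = -18.28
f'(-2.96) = -6.92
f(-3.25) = -16.19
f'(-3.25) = -7.50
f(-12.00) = 126.00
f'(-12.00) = -25.00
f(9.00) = 42.00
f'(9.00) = 17.00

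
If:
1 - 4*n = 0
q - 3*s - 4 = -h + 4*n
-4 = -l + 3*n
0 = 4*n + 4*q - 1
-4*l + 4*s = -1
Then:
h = 37/2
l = 19/4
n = 1/4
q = 0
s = 9/2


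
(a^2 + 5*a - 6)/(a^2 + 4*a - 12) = (a - 1)/(a - 2)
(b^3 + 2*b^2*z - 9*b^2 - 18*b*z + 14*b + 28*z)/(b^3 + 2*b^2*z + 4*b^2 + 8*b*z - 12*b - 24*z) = (b - 7)/(b + 6)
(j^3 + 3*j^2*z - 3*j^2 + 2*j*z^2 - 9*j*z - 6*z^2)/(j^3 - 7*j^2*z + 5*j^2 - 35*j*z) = (j^3 + 3*j^2*z - 3*j^2 + 2*j*z^2 - 9*j*z - 6*z^2)/(j*(j^2 - 7*j*z + 5*j - 35*z))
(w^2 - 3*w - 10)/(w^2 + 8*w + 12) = (w - 5)/(w + 6)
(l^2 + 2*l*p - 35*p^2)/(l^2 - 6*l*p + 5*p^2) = (-l - 7*p)/(-l + p)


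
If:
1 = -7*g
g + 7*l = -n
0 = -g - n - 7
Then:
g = -1/7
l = 1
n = -48/7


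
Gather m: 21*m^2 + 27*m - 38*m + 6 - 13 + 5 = 21*m^2 - 11*m - 2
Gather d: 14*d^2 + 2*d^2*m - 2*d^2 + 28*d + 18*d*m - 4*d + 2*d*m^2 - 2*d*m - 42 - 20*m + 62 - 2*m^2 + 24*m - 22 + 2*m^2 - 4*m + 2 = d^2*(2*m + 12) + d*(2*m^2 + 16*m + 24)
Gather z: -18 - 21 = -39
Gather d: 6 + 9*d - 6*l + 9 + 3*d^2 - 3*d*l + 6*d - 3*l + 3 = 3*d^2 + d*(15 - 3*l) - 9*l + 18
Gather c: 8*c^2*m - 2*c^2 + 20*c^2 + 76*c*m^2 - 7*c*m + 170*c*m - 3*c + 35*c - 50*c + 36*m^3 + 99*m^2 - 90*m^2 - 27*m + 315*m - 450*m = c^2*(8*m + 18) + c*(76*m^2 + 163*m - 18) + 36*m^3 + 9*m^2 - 162*m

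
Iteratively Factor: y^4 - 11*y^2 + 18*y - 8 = (y - 2)*(y^3 + 2*y^2 - 7*y + 4) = (y - 2)*(y - 1)*(y^2 + 3*y - 4) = (y - 2)*(y - 1)*(y + 4)*(y - 1)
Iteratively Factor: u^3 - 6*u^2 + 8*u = (u)*(u^2 - 6*u + 8) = u*(u - 4)*(u - 2)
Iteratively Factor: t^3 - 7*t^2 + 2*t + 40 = (t - 4)*(t^2 - 3*t - 10) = (t - 4)*(t + 2)*(t - 5)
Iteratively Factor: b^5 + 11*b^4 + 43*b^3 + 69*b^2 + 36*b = (b)*(b^4 + 11*b^3 + 43*b^2 + 69*b + 36) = b*(b + 4)*(b^3 + 7*b^2 + 15*b + 9) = b*(b + 3)*(b + 4)*(b^2 + 4*b + 3) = b*(b + 1)*(b + 3)*(b + 4)*(b + 3)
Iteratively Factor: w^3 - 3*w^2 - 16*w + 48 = (w + 4)*(w^2 - 7*w + 12) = (w - 4)*(w + 4)*(w - 3)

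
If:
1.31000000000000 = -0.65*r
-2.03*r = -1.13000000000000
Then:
No Solution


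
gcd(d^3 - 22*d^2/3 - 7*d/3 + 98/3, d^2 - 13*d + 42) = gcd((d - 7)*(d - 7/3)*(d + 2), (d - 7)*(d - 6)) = d - 7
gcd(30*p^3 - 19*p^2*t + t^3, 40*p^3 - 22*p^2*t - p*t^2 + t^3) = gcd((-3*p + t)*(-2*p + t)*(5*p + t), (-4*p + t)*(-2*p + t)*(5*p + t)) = 10*p^2 - 3*p*t - t^2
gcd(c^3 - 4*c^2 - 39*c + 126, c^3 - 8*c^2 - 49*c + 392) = c - 7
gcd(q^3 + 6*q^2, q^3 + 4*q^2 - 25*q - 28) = 1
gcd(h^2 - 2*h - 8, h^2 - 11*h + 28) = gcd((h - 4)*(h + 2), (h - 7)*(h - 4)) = h - 4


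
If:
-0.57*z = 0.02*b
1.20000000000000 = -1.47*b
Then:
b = -0.82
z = 0.03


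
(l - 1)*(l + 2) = l^2 + l - 2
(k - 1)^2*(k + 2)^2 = k^4 + 2*k^3 - 3*k^2 - 4*k + 4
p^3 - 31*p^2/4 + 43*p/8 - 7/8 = (p - 7)*(p - 1/2)*(p - 1/4)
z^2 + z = z*(z + 1)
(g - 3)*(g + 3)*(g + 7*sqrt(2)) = g^3 + 7*sqrt(2)*g^2 - 9*g - 63*sqrt(2)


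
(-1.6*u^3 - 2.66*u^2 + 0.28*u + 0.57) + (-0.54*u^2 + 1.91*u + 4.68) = -1.6*u^3 - 3.2*u^2 + 2.19*u + 5.25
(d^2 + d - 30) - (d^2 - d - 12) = 2*d - 18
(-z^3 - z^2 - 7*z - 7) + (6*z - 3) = -z^3 - z^2 - z - 10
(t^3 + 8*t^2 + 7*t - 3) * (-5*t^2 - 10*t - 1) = -5*t^5 - 50*t^4 - 116*t^3 - 63*t^2 + 23*t + 3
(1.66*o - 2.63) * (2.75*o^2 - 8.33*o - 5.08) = 4.565*o^3 - 21.0603*o^2 + 13.4751*o + 13.3604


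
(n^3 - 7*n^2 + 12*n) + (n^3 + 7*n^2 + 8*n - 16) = 2*n^3 + 20*n - 16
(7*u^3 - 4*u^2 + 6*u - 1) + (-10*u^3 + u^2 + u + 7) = -3*u^3 - 3*u^2 + 7*u + 6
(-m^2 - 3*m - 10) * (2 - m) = m^3 + m^2 + 4*m - 20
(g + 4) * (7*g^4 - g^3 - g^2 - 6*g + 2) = 7*g^5 + 27*g^4 - 5*g^3 - 10*g^2 - 22*g + 8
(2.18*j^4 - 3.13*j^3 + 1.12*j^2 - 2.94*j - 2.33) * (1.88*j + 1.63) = 4.0984*j^5 - 2.331*j^4 - 2.9963*j^3 - 3.7016*j^2 - 9.1726*j - 3.7979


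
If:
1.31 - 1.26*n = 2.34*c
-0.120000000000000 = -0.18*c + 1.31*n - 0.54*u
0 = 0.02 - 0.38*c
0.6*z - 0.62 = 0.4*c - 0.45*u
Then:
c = 0.05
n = 0.94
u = 2.49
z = -0.80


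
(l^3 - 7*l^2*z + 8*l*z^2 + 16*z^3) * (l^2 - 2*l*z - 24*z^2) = l^5 - 9*l^4*z - 2*l^3*z^2 + 168*l^2*z^3 - 224*l*z^4 - 384*z^5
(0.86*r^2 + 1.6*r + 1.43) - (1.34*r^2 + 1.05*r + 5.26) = -0.48*r^2 + 0.55*r - 3.83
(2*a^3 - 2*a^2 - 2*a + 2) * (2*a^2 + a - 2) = 4*a^5 - 2*a^4 - 10*a^3 + 6*a^2 + 6*a - 4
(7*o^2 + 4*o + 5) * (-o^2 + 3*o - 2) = -7*o^4 + 17*o^3 - 7*o^2 + 7*o - 10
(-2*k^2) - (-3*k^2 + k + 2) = k^2 - k - 2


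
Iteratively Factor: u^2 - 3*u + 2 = (u - 2)*(u - 1)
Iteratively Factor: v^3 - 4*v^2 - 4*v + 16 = (v - 2)*(v^2 - 2*v - 8) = (v - 4)*(v - 2)*(v + 2)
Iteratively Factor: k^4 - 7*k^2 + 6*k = (k)*(k^3 - 7*k + 6) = k*(k - 2)*(k^2 + 2*k - 3) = k*(k - 2)*(k + 3)*(k - 1)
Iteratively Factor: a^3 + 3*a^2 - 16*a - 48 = (a + 4)*(a^2 - a - 12) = (a + 3)*(a + 4)*(a - 4)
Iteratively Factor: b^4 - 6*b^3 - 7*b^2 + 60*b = (b + 3)*(b^3 - 9*b^2 + 20*b) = (b - 5)*(b + 3)*(b^2 - 4*b) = (b - 5)*(b - 4)*(b + 3)*(b)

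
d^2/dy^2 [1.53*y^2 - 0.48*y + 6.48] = 3.06000000000000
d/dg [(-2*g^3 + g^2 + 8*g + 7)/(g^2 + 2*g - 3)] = 2*(-g^4 - 4*g^3 + 6*g^2 - 10*g - 19)/(g^4 + 4*g^3 - 2*g^2 - 12*g + 9)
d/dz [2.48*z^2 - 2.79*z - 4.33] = 4.96*z - 2.79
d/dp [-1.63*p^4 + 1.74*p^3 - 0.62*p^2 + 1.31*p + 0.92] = -6.52*p^3 + 5.22*p^2 - 1.24*p + 1.31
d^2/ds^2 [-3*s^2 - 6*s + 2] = -6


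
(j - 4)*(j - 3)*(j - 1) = j^3 - 8*j^2 + 19*j - 12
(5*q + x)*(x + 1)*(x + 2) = 5*q*x^2 + 15*q*x + 10*q + x^3 + 3*x^2 + 2*x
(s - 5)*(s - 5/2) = s^2 - 15*s/2 + 25/2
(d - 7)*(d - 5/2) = d^2 - 19*d/2 + 35/2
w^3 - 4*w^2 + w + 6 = (w - 3)*(w - 2)*(w + 1)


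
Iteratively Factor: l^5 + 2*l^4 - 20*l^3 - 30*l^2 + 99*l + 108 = (l + 3)*(l^4 - l^3 - 17*l^2 + 21*l + 36) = (l + 1)*(l + 3)*(l^3 - 2*l^2 - 15*l + 36) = (l - 3)*(l + 1)*(l + 3)*(l^2 + l - 12) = (l - 3)*(l + 1)*(l + 3)*(l + 4)*(l - 3)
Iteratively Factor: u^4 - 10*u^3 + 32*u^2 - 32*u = (u - 2)*(u^3 - 8*u^2 + 16*u) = u*(u - 2)*(u^2 - 8*u + 16) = u*(u - 4)*(u - 2)*(u - 4)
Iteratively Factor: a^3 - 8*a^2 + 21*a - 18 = (a - 3)*(a^2 - 5*a + 6) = (a - 3)^2*(a - 2)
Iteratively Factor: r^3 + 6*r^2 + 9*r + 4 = (r + 1)*(r^2 + 5*r + 4) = (r + 1)*(r + 4)*(r + 1)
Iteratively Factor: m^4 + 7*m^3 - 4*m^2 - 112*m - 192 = (m - 4)*(m^3 + 11*m^2 + 40*m + 48) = (m - 4)*(m + 4)*(m^2 + 7*m + 12) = (m - 4)*(m + 4)^2*(m + 3)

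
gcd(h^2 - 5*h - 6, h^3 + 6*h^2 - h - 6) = h + 1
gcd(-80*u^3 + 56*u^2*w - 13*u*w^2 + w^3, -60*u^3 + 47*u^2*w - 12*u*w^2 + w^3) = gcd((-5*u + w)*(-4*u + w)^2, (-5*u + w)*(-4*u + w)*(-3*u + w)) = 20*u^2 - 9*u*w + w^2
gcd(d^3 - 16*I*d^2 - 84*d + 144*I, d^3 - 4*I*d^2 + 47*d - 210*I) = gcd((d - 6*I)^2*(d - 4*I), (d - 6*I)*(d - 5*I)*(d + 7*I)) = d - 6*I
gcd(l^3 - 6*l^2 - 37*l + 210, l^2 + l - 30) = l^2 + l - 30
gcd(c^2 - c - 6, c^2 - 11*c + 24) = c - 3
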